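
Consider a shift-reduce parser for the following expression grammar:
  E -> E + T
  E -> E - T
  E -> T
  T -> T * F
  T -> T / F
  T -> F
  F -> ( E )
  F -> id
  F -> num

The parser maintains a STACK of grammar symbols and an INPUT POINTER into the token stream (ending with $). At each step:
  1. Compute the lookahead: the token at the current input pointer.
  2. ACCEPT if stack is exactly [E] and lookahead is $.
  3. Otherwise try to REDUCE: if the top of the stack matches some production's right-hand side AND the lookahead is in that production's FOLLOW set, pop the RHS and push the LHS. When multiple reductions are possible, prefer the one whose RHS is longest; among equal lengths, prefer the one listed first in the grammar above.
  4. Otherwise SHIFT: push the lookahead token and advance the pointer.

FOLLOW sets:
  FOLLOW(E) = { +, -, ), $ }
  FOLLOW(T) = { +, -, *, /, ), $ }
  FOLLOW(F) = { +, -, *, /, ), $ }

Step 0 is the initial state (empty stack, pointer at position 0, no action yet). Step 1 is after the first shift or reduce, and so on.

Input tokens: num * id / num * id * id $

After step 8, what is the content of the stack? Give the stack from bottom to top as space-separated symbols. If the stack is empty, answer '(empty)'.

Answer: T /

Derivation:
Step 1: shift num. Stack=[num] ptr=1 lookahead=* remaining=[* id / num * id * id $]
Step 2: reduce F->num. Stack=[F] ptr=1 lookahead=* remaining=[* id / num * id * id $]
Step 3: reduce T->F. Stack=[T] ptr=1 lookahead=* remaining=[* id / num * id * id $]
Step 4: shift *. Stack=[T *] ptr=2 lookahead=id remaining=[id / num * id * id $]
Step 5: shift id. Stack=[T * id] ptr=3 lookahead=/ remaining=[/ num * id * id $]
Step 6: reduce F->id. Stack=[T * F] ptr=3 lookahead=/ remaining=[/ num * id * id $]
Step 7: reduce T->T * F. Stack=[T] ptr=3 lookahead=/ remaining=[/ num * id * id $]
Step 8: shift /. Stack=[T /] ptr=4 lookahead=num remaining=[num * id * id $]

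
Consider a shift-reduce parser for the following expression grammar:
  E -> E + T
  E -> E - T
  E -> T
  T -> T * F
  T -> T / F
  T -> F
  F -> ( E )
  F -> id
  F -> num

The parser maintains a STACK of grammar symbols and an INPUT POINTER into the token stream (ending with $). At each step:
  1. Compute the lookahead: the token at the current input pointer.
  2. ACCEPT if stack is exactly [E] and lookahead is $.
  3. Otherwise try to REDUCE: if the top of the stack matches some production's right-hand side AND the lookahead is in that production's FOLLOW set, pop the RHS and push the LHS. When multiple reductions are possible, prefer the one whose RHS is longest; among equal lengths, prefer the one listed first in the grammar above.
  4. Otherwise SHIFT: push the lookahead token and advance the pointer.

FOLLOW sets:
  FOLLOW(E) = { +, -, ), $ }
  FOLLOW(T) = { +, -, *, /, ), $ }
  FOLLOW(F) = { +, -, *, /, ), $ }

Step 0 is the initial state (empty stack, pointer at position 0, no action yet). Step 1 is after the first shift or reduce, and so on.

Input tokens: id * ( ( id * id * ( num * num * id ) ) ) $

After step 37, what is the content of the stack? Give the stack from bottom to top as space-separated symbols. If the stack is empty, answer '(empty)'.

Answer: T * F

Derivation:
Step 1: shift id. Stack=[id] ptr=1 lookahead=* remaining=[* ( ( id * id * ( num * num * id ) ) ) $]
Step 2: reduce F->id. Stack=[F] ptr=1 lookahead=* remaining=[* ( ( id * id * ( num * num * id ) ) ) $]
Step 3: reduce T->F. Stack=[T] ptr=1 lookahead=* remaining=[* ( ( id * id * ( num * num * id ) ) ) $]
Step 4: shift *. Stack=[T *] ptr=2 lookahead=( remaining=[( ( id * id * ( num * num * id ) ) ) $]
Step 5: shift (. Stack=[T * (] ptr=3 lookahead=( remaining=[( id * id * ( num * num * id ) ) ) $]
Step 6: shift (. Stack=[T * ( (] ptr=4 lookahead=id remaining=[id * id * ( num * num * id ) ) ) $]
Step 7: shift id. Stack=[T * ( ( id] ptr=5 lookahead=* remaining=[* id * ( num * num * id ) ) ) $]
Step 8: reduce F->id. Stack=[T * ( ( F] ptr=5 lookahead=* remaining=[* id * ( num * num * id ) ) ) $]
Step 9: reduce T->F. Stack=[T * ( ( T] ptr=5 lookahead=* remaining=[* id * ( num * num * id ) ) ) $]
Step 10: shift *. Stack=[T * ( ( T *] ptr=6 lookahead=id remaining=[id * ( num * num * id ) ) ) $]
Step 11: shift id. Stack=[T * ( ( T * id] ptr=7 lookahead=* remaining=[* ( num * num * id ) ) ) $]
Step 12: reduce F->id. Stack=[T * ( ( T * F] ptr=7 lookahead=* remaining=[* ( num * num * id ) ) ) $]
Step 13: reduce T->T * F. Stack=[T * ( ( T] ptr=7 lookahead=* remaining=[* ( num * num * id ) ) ) $]
Step 14: shift *. Stack=[T * ( ( T *] ptr=8 lookahead=( remaining=[( num * num * id ) ) ) $]
Step 15: shift (. Stack=[T * ( ( T * (] ptr=9 lookahead=num remaining=[num * num * id ) ) ) $]
Step 16: shift num. Stack=[T * ( ( T * ( num] ptr=10 lookahead=* remaining=[* num * id ) ) ) $]
Step 17: reduce F->num. Stack=[T * ( ( T * ( F] ptr=10 lookahead=* remaining=[* num * id ) ) ) $]
Step 18: reduce T->F. Stack=[T * ( ( T * ( T] ptr=10 lookahead=* remaining=[* num * id ) ) ) $]
Step 19: shift *. Stack=[T * ( ( T * ( T *] ptr=11 lookahead=num remaining=[num * id ) ) ) $]
Step 20: shift num. Stack=[T * ( ( T * ( T * num] ptr=12 lookahead=* remaining=[* id ) ) ) $]
Step 21: reduce F->num. Stack=[T * ( ( T * ( T * F] ptr=12 lookahead=* remaining=[* id ) ) ) $]
Step 22: reduce T->T * F. Stack=[T * ( ( T * ( T] ptr=12 lookahead=* remaining=[* id ) ) ) $]
Step 23: shift *. Stack=[T * ( ( T * ( T *] ptr=13 lookahead=id remaining=[id ) ) ) $]
Step 24: shift id. Stack=[T * ( ( T * ( T * id] ptr=14 lookahead=) remaining=[) ) ) $]
Step 25: reduce F->id. Stack=[T * ( ( T * ( T * F] ptr=14 lookahead=) remaining=[) ) ) $]
Step 26: reduce T->T * F. Stack=[T * ( ( T * ( T] ptr=14 lookahead=) remaining=[) ) ) $]
Step 27: reduce E->T. Stack=[T * ( ( T * ( E] ptr=14 lookahead=) remaining=[) ) ) $]
Step 28: shift ). Stack=[T * ( ( T * ( E )] ptr=15 lookahead=) remaining=[) ) $]
Step 29: reduce F->( E ). Stack=[T * ( ( T * F] ptr=15 lookahead=) remaining=[) ) $]
Step 30: reduce T->T * F. Stack=[T * ( ( T] ptr=15 lookahead=) remaining=[) ) $]
Step 31: reduce E->T. Stack=[T * ( ( E] ptr=15 lookahead=) remaining=[) ) $]
Step 32: shift ). Stack=[T * ( ( E )] ptr=16 lookahead=) remaining=[) $]
Step 33: reduce F->( E ). Stack=[T * ( F] ptr=16 lookahead=) remaining=[) $]
Step 34: reduce T->F. Stack=[T * ( T] ptr=16 lookahead=) remaining=[) $]
Step 35: reduce E->T. Stack=[T * ( E] ptr=16 lookahead=) remaining=[) $]
Step 36: shift ). Stack=[T * ( E )] ptr=17 lookahead=$ remaining=[$]
Step 37: reduce F->( E ). Stack=[T * F] ptr=17 lookahead=$ remaining=[$]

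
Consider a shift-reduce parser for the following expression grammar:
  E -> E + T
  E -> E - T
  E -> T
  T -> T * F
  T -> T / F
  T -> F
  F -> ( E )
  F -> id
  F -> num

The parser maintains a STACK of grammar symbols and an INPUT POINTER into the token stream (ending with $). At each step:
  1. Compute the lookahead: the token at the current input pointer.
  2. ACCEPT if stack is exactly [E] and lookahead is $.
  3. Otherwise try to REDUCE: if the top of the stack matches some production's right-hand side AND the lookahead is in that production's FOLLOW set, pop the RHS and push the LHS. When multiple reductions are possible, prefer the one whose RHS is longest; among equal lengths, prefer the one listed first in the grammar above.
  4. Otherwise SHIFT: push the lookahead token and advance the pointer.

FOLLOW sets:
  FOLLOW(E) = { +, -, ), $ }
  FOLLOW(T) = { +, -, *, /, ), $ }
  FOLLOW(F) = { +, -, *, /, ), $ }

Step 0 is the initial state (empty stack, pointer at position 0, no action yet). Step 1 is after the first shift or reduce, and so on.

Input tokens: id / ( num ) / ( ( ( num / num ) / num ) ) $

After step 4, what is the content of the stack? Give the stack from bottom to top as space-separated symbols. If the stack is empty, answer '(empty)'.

Step 1: shift id. Stack=[id] ptr=1 lookahead=/ remaining=[/ ( num ) / ( ( ( num / num ) / num ) ) $]
Step 2: reduce F->id. Stack=[F] ptr=1 lookahead=/ remaining=[/ ( num ) / ( ( ( num / num ) / num ) ) $]
Step 3: reduce T->F. Stack=[T] ptr=1 lookahead=/ remaining=[/ ( num ) / ( ( ( num / num ) / num ) ) $]
Step 4: shift /. Stack=[T /] ptr=2 lookahead=( remaining=[( num ) / ( ( ( num / num ) / num ) ) $]

Answer: T /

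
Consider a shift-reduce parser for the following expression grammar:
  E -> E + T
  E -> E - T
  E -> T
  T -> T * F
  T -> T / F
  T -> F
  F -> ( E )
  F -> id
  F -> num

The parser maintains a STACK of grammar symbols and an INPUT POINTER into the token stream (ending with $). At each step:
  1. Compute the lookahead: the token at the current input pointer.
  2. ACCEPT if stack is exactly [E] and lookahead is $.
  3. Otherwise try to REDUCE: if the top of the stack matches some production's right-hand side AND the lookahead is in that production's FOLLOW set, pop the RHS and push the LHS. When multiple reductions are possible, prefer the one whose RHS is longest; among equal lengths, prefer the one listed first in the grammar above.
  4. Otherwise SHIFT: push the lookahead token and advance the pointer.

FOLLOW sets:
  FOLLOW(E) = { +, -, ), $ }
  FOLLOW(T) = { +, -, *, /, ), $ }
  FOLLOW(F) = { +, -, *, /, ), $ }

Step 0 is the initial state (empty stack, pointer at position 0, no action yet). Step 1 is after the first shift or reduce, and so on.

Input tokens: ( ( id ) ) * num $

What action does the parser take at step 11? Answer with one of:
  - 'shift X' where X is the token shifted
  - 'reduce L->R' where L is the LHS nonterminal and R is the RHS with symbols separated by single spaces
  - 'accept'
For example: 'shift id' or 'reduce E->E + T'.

Step 1: shift (. Stack=[(] ptr=1 lookahead=( remaining=[( id ) ) * num $]
Step 2: shift (. Stack=[( (] ptr=2 lookahead=id remaining=[id ) ) * num $]
Step 3: shift id. Stack=[( ( id] ptr=3 lookahead=) remaining=[) ) * num $]
Step 4: reduce F->id. Stack=[( ( F] ptr=3 lookahead=) remaining=[) ) * num $]
Step 5: reduce T->F. Stack=[( ( T] ptr=3 lookahead=) remaining=[) ) * num $]
Step 6: reduce E->T. Stack=[( ( E] ptr=3 lookahead=) remaining=[) ) * num $]
Step 7: shift ). Stack=[( ( E )] ptr=4 lookahead=) remaining=[) * num $]
Step 8: reduce F->( E ). Stack=[( F] ptr=4 lookahead=) remaining=[) * num $]
Step 9: reduce T->F. Stack=[( T] ptr=4 lookahead=) remaining=[) * num $]
Step 10: reduce E->T. Stack=[( E] ptr=4 lookahead=) remaining=[) * num $]
Step 11: shift ). Stack=[( E )] ptr=5 lookahead=* remaining=[* num $]

Answer: shift )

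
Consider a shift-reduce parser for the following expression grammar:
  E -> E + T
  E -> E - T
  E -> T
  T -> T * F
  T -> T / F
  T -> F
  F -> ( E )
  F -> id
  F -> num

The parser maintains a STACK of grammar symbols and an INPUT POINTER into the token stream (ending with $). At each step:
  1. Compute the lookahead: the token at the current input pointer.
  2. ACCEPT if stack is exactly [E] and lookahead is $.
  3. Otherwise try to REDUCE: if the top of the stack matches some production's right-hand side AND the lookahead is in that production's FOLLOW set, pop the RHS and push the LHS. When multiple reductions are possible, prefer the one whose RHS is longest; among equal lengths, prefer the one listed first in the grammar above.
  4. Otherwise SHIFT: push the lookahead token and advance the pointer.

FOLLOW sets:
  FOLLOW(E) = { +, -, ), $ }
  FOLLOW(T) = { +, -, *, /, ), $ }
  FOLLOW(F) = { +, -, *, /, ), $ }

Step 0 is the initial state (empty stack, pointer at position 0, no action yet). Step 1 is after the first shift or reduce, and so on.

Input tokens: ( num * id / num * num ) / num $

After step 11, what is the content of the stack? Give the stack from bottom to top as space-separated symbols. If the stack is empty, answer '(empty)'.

Step 1: shift (. Stack=[(] ptr=1 lookahead=num remaining=[num * id / num * num ) / num $]
Step 2: shift num. Stack=[( num] ptr=2 lookahead=* remaining=[* id / num * num ) / num $]
Step 3: reduce F->num. Stack=[( F] ptr=2 lookahead=* remaining=[* id / num * num ) / num $]
Step 4: reduce T->F. Stack=[( T] ptr=2 lookahead=* remaining=[* id / num * num ) / num $]
Step 5: shift *. Stack=[( T *] ptr=3 lookahead=id remaining=[id / num * num ) / num $]
Step 6: shift id. Stack=[( T * id] ptr=4 lookahead=/ remaining=[/ num * num ) / num $]
Step 7: reduce F->id. Stack=[( T * F] ptr=4 lookahead=/ remaining=[/ num * num ) / num $]
Step 8: reduce T->T * F. Stack=[( T] ptr=4 lookahead=/ remaining=[/ num * num ) / num $]
Step 9: shift /. Stack=[( T /] ptr=5 lookahead=num remaining=[num * num ) / num $]
Step 10: shift num. Stack=[( T / num] ptr=6 lookahead=* remaining=[* num ) / num $]
Step 11: reduce F->num. Stack=[( T / F] ptr=6 lookahead=* remaining=[* num ) / num $]

Answer: ( T / F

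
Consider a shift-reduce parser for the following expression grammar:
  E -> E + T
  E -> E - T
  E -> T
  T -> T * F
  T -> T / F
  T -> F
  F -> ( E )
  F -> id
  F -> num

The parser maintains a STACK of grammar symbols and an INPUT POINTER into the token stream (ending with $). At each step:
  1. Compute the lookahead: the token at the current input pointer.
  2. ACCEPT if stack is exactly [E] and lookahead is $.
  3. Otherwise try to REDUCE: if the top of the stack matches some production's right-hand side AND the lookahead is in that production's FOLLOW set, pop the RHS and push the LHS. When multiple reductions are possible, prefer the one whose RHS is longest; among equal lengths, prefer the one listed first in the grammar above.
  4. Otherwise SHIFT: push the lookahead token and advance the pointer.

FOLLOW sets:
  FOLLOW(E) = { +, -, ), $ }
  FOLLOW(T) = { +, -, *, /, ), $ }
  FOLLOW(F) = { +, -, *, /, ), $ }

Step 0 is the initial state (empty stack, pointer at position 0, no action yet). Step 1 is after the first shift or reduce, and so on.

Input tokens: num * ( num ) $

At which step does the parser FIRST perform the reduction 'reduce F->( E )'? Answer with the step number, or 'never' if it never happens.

Answer: 11

Derivation:
Step 1: shift num. Stack=[num] ptr=1 lookahead=* remaining=[* ( num ) $]
Step 2: reduce F->num. Stack=[F] ptr=1 lookahead=* remaining=[* ( num ) $]
Step 3: reduce T->F. Stack=[T] ptr=1 lookahead=* remaining=[* ( num ) $]
Step 4: shift *. Stack=[T *] ptr=2 lookahead=( remaining=[( num ) $]
Step 5: shift (. Stack=[T * (] ptr=3 lookahead=num remaining=[num ) $]
Step 6: shift num. Stack=[T * ( num] ptr=4 lookahead=) remaining=[) $]
Step 7: reduce F->num. Stack=[T * ( F] ptr=4 lookahead=) remaining=[) $]
Step 8: reduce T->F. Stack=[T * ( T] ptr=4 lookahead=) remaining=[) $]
Step 9: reduce E->T. Stack=[T * ( E] ptr=4 lookahead=) remaining=[) $]
Step 10: shift ). Stack=[T * ( E )] ptr=5 lookahead=$ remaining=[$]
Step 11: reduce F->( E ). Stack=[T * F] ptr=5 lookahead=$ remaining=[$]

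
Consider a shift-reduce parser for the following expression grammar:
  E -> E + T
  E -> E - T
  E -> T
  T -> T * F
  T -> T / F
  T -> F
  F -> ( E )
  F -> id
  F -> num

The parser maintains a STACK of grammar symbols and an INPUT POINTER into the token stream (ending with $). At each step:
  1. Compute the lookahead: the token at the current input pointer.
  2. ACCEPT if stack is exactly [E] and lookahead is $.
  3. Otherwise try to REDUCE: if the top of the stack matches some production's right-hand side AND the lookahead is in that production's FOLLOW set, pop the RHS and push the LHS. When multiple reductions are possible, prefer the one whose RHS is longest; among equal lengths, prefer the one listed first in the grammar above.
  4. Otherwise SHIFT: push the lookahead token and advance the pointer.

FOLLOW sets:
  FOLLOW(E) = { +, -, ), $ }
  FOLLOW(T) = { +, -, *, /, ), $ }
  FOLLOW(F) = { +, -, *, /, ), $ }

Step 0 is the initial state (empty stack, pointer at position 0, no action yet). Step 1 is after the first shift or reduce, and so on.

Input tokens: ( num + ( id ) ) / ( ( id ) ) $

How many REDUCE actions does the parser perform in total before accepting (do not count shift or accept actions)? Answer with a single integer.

Answer: 20

Derivation:
Step 1: shift (. Stack=[(] ptr=1 lookahead=num remaining=[num + ( id ) ) / ( ( id ) ) $]
Step 2: shift num. Stack=[( num] ptr=2 lookahead=+ remaining=[+ ( id ) ) / ( ( id ) ) $]
Step 3: reduce F->num. Stack=[( F] ptr=2 lookahead=+ remaining=[+ ( id ) ) / ( ( id ) ) $]
Step 4: reduce T->F. Stack=[( T] ptr=2 lookahead=+ remaining=[+ ( id ) ) / ( ( id ) ) $]
Step 5: reduce E->T. Stack=[( E] ptr=2 lookahead=+ remaining=[+ ( id ) ) / ( ( id ) ) $]
Step 6: shift +. Stack=[( E +] ptr=3 lookahead=( remaining=[( id ) ) / ( ( id ) ) $]
Step 7: shift (. Stack=[( E + (] ptr=4 lookahead=id remaining=[id ) ) / ( ( id ) ) $]
Step 8: shift id. Stack=[( E + ( id] ptr=5 lookahead=) remaining=[) ) / ( ( id ) ) $]
Step 9: reduce F->id. Stack=[( E + ( F] ptr=5 lookahead=) remaining=[) ) / ( ( id ) ) $]
Step 10: reduce T->F. Stack=[( E + ( T] ptr=5 lookahead=) remaining=[) ) / ( ( id ) ) $]
Step 11: reduce E->T. Stack=[( E + ( E] ptr=5 lookahead=) remaining=[) ) / ( ( id ) ) $]
Step 12: shift ). Stack=[( E + ( E )] ptr=6 lookahead=) remaining=[) / ( ( id ) ) $]
Step 13: reduce F->( E ). Stack=[( E + F] ptr=6 lookahead=) remaining=[) / ( ( id ) ) $]
Step 14: reduce T->F. Stack=[( E + T] ptr=6 lookahead=) remaining=[) / ( ( id ) ) $]
Step 15: reduce E->E + T. Stack=[( E] ptr=6 lookahead=) remaining=[) / ( ( id ) ) $]
Step 16: shift ). Stack=[( E )] ptr=7 lookahead=/ remaining=[/ ( ( id ) ) $]
Step 17: reduce F->( E ). Stack=[F] ptr=7 lookahead=/ remaining=[/ ( ( id ) ) $]
Step 18: reduce T->F. Stack=[T] ptr=7 lookahead=/ remaining=[/ ( ( id ) ) $]
Step 19: shift /. Stack=[T /] ptr=8 lookahead=( remaining=[( ( id ) ) $]
Step 20: shift (. Stack=[T / (] ptr=9 lookahead=( remaining=[( id ) ) $]
Step 21: shift (. Stack=[T / ( (] ptr=10 lookahead=id remaining=[id ) ) $]
Step 22: shift id. Stack=[T / ( ( id] ptr=11 lookahead=) remaining=[) ) $]
Step 23: reduce F->id. Stack=[T / ( ( F] ptr=11 lookahead=) remaining=[) ) $]
Step 24: reduce T->F. Stack=[T / ( ( T] ptr=11 lookahead=) remaining=[) ) $]
Step 25: reduce E->T. Stack=[T / ( ( E] ptr=11 lookahead=) remaining=[) ) $]
Step 26: shift ). Stack=[T / ( ( E )] ptr=12 lookahead=) remaining=[) $]
Step 27: reduce F->( E ). Stack=[T / ( F] ptr=12 lookahead=) remaining=[) $]
Step 28: reduce T->F. Stack=[T / ( T] ptr=12 lookahead=) remaining=[) $]
Step 29: reduce E->T. Stack=[T / ( E] ptr=12 lookahead=) remaining=[) $]
Step 30: shift ). Stack=[T / ( E )] ptr=13 lookahead=$ remaining=[$]
Step 31: reduce F->( E ). Stack=[T / F] ptr=13 lookahead=$ remaining=[$]
Step 32: reduce T->T / F. Stack=[T] ptr=13 lookahead=$ remaining=[$]
Step 33: reduce E->T. Stack=[E] ptr=13 lookahead=$ remaining=[$]
Step 34: accept. Stack=[E] ptr=13 lookahead=$ remaining=[$]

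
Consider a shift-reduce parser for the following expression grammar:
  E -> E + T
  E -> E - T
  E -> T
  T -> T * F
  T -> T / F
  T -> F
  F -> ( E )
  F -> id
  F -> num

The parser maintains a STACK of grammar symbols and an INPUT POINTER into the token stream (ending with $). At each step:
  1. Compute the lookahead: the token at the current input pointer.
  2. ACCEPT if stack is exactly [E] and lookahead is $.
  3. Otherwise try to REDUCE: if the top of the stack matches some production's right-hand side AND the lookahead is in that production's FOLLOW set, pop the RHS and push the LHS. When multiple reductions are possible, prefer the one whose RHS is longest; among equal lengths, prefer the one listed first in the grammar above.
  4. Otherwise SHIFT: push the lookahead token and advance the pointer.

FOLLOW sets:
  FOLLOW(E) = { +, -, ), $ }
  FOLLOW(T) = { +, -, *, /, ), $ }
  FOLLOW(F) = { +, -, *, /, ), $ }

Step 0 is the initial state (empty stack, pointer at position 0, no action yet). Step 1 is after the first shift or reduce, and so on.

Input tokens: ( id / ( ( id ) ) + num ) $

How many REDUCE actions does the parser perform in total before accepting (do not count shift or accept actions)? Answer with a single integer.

Step 1: shift (. Stack=[(] ptr=1 lookahead=id remaining=[id / ( ( id ) ) + num ) $]
Step 2: shift id. Stack=[( id] ptr=2 lookahead=/ remaining=[/ ( ( id ) ) + num ) $]
Step 3: reduce F->id. Stack=[( F] ptr=2 lookahead=/ remaining=[/ ( ( id ) ) + num ) $]
Step 4: reduce T->F. Stack=[( T] ptr=2 lookahead=/ remaining=[/ ( ( id ) ) + num ) $]
Step 5: shift /. Stack=[( T /] ptr=3 lookahead=( remaining=[( ( id ) ) + num ) $]
Step 6: shift (. Stack=[( T / (] ptr=4 lookahead=( remaining=[( id ) ) + num ) $]
Step 7: shift (. Stack=[( T / ( (] ptr=5 lookahead=id remaining=[id ) ) + num ) $]
Step 8: shift id. Stack=[( T / ( ( id] ptr=6 lookahead=) remaining=[) ) + num ) $]
Step 9: reduce F->id. Stack=[( T / ( ( F] ptr=6 lookahead=) remaining=[) ) + num ) $]
Step 10: reduce T->F. Stack=[( T / ( ( T] ptr=6 lookahead=) remaining=[) ) + num ) $]
Step 11: reduce E->T. Stack=[( T / ( ( E] ptr=6 lookahead=) remaining=[) ) + num ) $]
Step 12: shift ). Stack=[( T / ( ( E )] ptr=7 lookahead=) remaining=[) + num ) $]
Step 13: reduce F->( E ). Stack=[( T / ( F] ptr=7 lookahead=) remaining=[) + num ) $]
Step 14: reduce T->F. Stack=[( T / ( T] ptr=7 lookahead=) remaining=[) + num ) $]
Step 15: reduce E->T. Stack=[( T / ( E] ptr=7 lookahead=) remaining=[) + num ) $]
Step 16: shift ). Stack=[( T / ( E )] ptr=8 lookahead=+ remaining=[+ num ) $]
Step 17: reduce F->( E ). Stack=[( T / F] ptr=8 lookahead=+ remaining=[+ num ) $]
Step 18: reduce T->T / F. Stack=[( T] ptr=8 lookahead=+ remaining=[+ num ) $]
Step 19: reduce E->T. Stack=[( E] ptr=8 lookahead=+ remaining=[+ num ) $]
Step 20: shift +. Stack=[( E +] ptr=9 lookahead=num remaining=[num ) $]
Step 21: shift num. Stack=[( E + num] ptr=10 lookahead=) remaining=[) $]
Step 22: reduce F->num. Stack=[( E + F] ptr=10 lookahead=) remaining=[) $]
Step 23: reduce T->F. Stack=[( E + T] ptr=10 lookahead=) remaining=[) $]
Step 24: reduce E->E + T. Stack=[( E] ptr=10 lookahead=) remaining=[) $]
Step 25: shift ). Stack=[( E )] ptr=11 lookahead=$ remaining=[$]
Step 26: reduce F->( E ). Stack=[F] ptr=11 lookahead=$ remaining=[$]
Step 27: reduce T->F. Stack=[T] ptr=11 lookahead=$ remaining=[$]
Step 28: reduce E->T. Stack=[E] ptr=11 lookahead=$ remaining=[$]
Step 29: accept. Stack=[E] ptr=11 lookahead=$ remaining=[$]

Answer: 17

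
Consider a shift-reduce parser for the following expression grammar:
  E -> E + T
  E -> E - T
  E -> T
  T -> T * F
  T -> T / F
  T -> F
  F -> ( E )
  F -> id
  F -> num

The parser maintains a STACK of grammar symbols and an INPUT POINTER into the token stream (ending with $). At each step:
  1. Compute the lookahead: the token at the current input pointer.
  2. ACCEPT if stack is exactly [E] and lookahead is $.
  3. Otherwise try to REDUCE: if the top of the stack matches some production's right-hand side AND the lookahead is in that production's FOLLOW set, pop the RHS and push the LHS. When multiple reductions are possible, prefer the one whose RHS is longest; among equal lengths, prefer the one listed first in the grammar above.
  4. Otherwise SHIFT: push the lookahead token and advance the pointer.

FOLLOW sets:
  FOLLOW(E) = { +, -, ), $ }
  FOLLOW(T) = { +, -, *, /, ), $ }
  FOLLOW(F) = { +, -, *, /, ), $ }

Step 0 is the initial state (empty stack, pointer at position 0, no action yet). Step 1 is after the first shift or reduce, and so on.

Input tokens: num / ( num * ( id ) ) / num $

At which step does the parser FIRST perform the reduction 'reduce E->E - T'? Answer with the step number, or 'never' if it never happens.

Answer: never

Derivation:
Step 1: shift num. Stack=[num] ptr=1 lookahead=/ remaining=[/ ( num * ( id ) ) / num $]
Step 2: reduce F->num. Stack=[F] ptr=1 lookahead=/ remaining=[/ ( num * ( id ) ) / num $]
Step 3: reduce T->F. Stack=[T] ptr=1 lookahead=/ remaining=[/ ( num * ( id ) ) / num $]
Step 4: shift /. Stack=[T /] ptr=2 lookahead=( remaining=[( num * ( id ) ) / num $]
Step 5: shift (. Stack=[T / (] ptr=3 lookahead=num remaining=[num * ( id ) ) / num $]
Step 6: shift num. Stack=[T / ( num] ptr=4 lookahead=* remaining=[* ( id ) ) / num $]
Step 7: reduce F->num. Stack=[T / ( F] ptr=4 lookahead=* remaining=[* ( id ) ) / num $]
Step 8: reduce T->F. Stack=[T / ( T] ptr=4 lookahead=* remaining=[* ( id ) ) / num $]
Step 9: shift *. Stack=[T / ( T *] ptr=5 lookahead=( remaining=[( id ) ) / num $]
Step 10: shift (. Stack=[T / ( T * (] ptr=6 lookahead=id remaining=[id ) ) / num $]
Step 11: shift id. Stack=[T / ( T * ( id] ptr=7 lookahead=) remaining=[) ) / num $]
Step 12: reduce F->id. Stack=[T / ( T * ( F] ptr=7 lookahead=) remaining=[) ) / num $]
Step 13: reduce T->F. Stack=[T / ( T * ( T] ptr=7 lookahead=) remaining=[) ) / num $]
Step 14: reduce E->T. Stack=[T / ( T * ( E] ptr=7 lookahead=) remaining=[) ) / num $]
Step 15: shift ). Stack=[T / ( T * ( E )] ptr=8 lookahead=) remaining=[) / num $]
Step 16: reduce F->( E ). Stack=[T / ( T * F] ptr=8 lookahead=) remaining=[) / num $]
Step 17: reduce T->T * F. Stack=[T / ( T] ptr=8 lookahead=) remaining=[) / num $]
Step 18: reduce E->T. Stack=[T / ( E] ptr=8 lookahead=) remaining=[) / num $]
Step 19: shift ). Stack=[T / ( E )] ptr=9 lookahead=/ remaining=[/ num $]
Step 20: reduce F->( E ). Stack=[T / F] ptr=9 lookahead=/ remaining=[/ num $]
Step 21: reduce T->T / F. Stack=[T] ptr=9 lookahead=/ remaining=[/ num $]
Step 22: shift /. Stack=[T /] ptr=10 lookahead=num remaining=[num $]
Step 23: shift num. Stack=[T / num] ptr=11 lookahead=$ remaining=[$]
Step 24: reduce F->num. Stack=[T / F] ptr=11 lookahead=$ remaining=[$]
Step 25: reduce T->T / F. Stack=[T] ptr=11 lookahead=$ remaining=[$]
Step 26: reduce E->T. Stack=[E] ptr=11 lookahead=$ remaining=[$]
Step 27: accept. Stack=[E] ptr=11 lookahead=$ remaining=[$]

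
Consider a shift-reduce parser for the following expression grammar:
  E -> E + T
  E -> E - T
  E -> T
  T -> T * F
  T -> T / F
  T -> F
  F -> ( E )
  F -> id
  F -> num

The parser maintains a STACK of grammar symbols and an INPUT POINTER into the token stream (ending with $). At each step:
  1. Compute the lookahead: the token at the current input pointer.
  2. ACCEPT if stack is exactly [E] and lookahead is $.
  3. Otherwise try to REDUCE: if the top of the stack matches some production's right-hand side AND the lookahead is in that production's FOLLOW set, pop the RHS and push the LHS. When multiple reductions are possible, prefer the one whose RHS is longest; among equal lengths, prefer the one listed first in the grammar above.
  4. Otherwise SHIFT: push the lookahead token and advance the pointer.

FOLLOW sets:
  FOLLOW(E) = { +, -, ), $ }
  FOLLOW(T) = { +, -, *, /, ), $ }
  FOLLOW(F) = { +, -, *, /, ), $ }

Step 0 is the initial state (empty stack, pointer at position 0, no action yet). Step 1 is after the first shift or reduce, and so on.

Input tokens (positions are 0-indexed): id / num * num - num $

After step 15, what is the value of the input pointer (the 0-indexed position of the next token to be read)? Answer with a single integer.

Step 1: shift id. Stack=[id] ptr=1 lookahead=/ remaining=[/ num * num - num $]
Step 2: reduce F->id. Stack=[F] ptr=1 lookahead=/ remaining=[/ num * num - num $]
Step 3: reduce T->F. Stack=[T] ptr=1 lookahead=/ remaining=[/ num * num - num $]
Step 4: shift /. Stack=[T /] ptr=2 lookahead=num remaining=[num * num - num $]
Step 5: shift num. Stack=[T / num] ptr=3 lookahead=* remaining=[* num - num $]
Step 6: reduce F->num. Stack=[T / F] ptr=3 lookahead=* remaining=[* num - num $]
Step 7: reduce T->T / F. Stack=[T] ptr=3 lookahead=* remaining=[* num - num $]
Step 8: shift *. Stack=[T *] ptr=4 lookahead=num remaining=[num - num $]
Step 9: shift num. Stack=[T * num] ptr=5 lookahead=- remaining=[- num $]
Step 10: reduce F->num. Stack=[T * F] ptr=5 lookahead=- remaining=[- num $]
Step 11: reduce T->T * F. Stack=[T] ptr=5 lookahead=- remaining=[- num $]
Step 12: reduce E->T. Stack=[E] ptr=5 lookahead=- remaining=[- num $]
Step 13: shift -. Stack=[E -] ptr=6 lookahead=num remaining=[num $]
Step 14: shift num. Stack=[E - num] ptr=7 lookahead=$ remaining=[$]
Step 15: reduce F->num. Stack=[E - F] ptr=7 lookahead=$ remaining=[$]

Answer: 7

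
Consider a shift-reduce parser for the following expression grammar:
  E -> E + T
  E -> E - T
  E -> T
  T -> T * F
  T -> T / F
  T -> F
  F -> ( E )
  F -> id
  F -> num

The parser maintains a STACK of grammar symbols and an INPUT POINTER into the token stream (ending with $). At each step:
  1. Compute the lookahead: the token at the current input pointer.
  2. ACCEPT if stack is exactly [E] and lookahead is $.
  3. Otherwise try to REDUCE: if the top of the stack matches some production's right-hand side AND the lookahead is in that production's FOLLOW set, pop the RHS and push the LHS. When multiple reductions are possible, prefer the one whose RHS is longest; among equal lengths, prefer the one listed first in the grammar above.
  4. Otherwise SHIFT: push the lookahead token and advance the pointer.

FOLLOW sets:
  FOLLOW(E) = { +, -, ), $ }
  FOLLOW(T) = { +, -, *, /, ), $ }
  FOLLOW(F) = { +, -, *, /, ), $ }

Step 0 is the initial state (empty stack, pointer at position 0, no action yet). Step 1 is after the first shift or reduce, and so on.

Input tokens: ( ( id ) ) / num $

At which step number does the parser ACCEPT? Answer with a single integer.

Step 1: shift (. Stack=[(] ptr=1 lookahead=( remaining=[( id ) ) / num $]
Step 2: shift (. Stack=[( (] ptr=2 lookahead=id remaining=[id ) ) / num $]
Step 3: shift id. Stack=[( ( id] ptr=3 lookahead=) remaining=[) ) / num $]
Step 4: reduce F->id. Stack=[( ( F] ptr=3 lookahead=) remaining=[) ) / num $]
Step 5: reduce T->F. Stack=[( ( T] ptr=3 lookahead=) remaining=[) ) / num $]
Step 6: reduce E->T. Stack=[( ( E] ptr=3 lookahead=) remaining=[) ) / num $]
Step 7: shift ). Stack=[( ( E )] ptr=4 lookahead=) remaining=[) / num $]
Step 8: reduce F->( E ). Stack=[( F] ptr=4 lookahead=) remaining=[) / num $]
Step 9: reduce T->F. Stack=[( T] ptr=4 lookahead=) remaining=[) / num $]
Step 10: reduce E->T. Stack=[( E] ptr=4 lookahead=) remaining=[) / num $]
Step 11: shift ). Stack=[( E )] ptr=5 lookahead=/ remaining=[/ num $]
Step 12: reduce F->( E ). Stack=[F] ptr=5 lookahead=/ remaining=[/ num $]
Step 13: reduce T->F. Stack=[T] ptr=5 lookahead=/ remaining=[/ num $]
Step 14: shift /. Stack=[T /] ptr=6 lookahead=num remaining=[num $]
Step 15: shift num. Stack=[T / num] ptr=7 lookahead=$ remaining=[$]
Step 16: reduce F->num. Stack=[T / F] ptr=7 lookahead=$ remaining=[$]
Step 17: reduce T->T / F. Stack=[T] ptr=7 lookahead=$ remaining=[$]
Step 18: reduce E->T. Stack=[E] ptr=7 lookahead=$ remaining=[$]
Step 19: accept. Stack=[E] ptr=7 lookahead=$ remaining=[$]

Answer: 19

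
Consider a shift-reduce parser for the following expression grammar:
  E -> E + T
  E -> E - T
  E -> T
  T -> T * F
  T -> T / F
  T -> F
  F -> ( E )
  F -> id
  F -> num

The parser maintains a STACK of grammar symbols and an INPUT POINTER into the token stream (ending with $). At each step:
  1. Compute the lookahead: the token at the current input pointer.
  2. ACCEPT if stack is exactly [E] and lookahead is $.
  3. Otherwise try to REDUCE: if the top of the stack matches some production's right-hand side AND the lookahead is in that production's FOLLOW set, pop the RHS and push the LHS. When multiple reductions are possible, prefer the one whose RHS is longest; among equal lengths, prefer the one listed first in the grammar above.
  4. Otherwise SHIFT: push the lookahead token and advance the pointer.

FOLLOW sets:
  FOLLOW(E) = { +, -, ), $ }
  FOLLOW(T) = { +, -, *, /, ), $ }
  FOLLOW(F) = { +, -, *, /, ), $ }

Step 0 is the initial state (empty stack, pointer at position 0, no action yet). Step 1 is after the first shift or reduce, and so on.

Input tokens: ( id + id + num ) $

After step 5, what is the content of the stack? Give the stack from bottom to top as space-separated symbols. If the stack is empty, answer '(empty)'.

Answer: ( E

Derivation:
Step 1: shift (. Stack=[(] ptr=1 lookahead=id remaining=[id + id + num ) $]
Step 2: shift id. Stack=[( id] ptr=2 lookahead=+ remaining=[+ id + num ) $]
Step 3: reduce F->id. Stack=[( F] ptr=2 lookahead=+ remaining=[+ id + num ) $]
Step 4: reduce T->F. Stack=[( T] ptr=2 lookahead=+ remaining=[+ id + num ) $]
Step 5: reduce E->T. Stack=[( E] ptr=2 lookahead=+ remaining=[+ id + num ) $]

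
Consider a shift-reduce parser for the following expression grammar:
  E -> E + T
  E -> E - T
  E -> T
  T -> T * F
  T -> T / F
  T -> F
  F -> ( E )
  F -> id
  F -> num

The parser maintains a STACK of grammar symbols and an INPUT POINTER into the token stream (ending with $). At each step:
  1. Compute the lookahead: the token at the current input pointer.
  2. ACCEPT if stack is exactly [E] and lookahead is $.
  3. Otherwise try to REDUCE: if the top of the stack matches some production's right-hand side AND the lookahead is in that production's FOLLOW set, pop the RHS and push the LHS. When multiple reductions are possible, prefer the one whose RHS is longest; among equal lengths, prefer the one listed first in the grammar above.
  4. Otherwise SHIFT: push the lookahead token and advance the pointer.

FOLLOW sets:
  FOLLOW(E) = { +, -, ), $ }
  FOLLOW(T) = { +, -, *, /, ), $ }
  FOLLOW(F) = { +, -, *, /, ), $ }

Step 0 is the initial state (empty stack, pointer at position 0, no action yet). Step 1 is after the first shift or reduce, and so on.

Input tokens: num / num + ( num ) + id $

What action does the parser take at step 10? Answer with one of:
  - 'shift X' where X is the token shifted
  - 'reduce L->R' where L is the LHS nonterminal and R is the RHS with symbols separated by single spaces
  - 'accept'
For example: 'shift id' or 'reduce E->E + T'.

Step 1: shift num. Stack=[num] ptr=1 lookahead=/ remaining=[/ num + ( num ) + id $]
Step 2: reduce F->num. Stack=[F] ptr=1 lookahead=/ remaining=[/ num + ( num ) + id $]
Step 3: reduce T->F. Stack=[T] ptr=1 lookahead=/ remaining=[/ num + ( num ) + id $]
Step 4: shift /. Stack=[T /] ptr=2 lookahead=num remaining=[num + ( num ) + id $]
Step 5: shift num. Stack=[T / num] ptr=3 lookahead=+ remaining=[+ ( num ) + id $]
Step 6: reduce F->num. Stack=[T / F] ptr=3 lookahead=+ remaining=[+ ( num ) + id $]
Step 7: reduce T->T / F. Stack=[T] ptr=3 lookahead=+ remaining=[+ ( num ) + id $]
Step 8: reduce E->T. Stack=[E] ptr=3 lookahead=+ remaining=[+ ( num ) + id $]
Step 9: shift +. Stack=[E +] ptr=4 lookahead=( remaining=[( num ) + id $]
Step 10: shift (. Stack=[E + (] ptr=5 lookahead=num remaining=[num ) + id $]

Answer: shift (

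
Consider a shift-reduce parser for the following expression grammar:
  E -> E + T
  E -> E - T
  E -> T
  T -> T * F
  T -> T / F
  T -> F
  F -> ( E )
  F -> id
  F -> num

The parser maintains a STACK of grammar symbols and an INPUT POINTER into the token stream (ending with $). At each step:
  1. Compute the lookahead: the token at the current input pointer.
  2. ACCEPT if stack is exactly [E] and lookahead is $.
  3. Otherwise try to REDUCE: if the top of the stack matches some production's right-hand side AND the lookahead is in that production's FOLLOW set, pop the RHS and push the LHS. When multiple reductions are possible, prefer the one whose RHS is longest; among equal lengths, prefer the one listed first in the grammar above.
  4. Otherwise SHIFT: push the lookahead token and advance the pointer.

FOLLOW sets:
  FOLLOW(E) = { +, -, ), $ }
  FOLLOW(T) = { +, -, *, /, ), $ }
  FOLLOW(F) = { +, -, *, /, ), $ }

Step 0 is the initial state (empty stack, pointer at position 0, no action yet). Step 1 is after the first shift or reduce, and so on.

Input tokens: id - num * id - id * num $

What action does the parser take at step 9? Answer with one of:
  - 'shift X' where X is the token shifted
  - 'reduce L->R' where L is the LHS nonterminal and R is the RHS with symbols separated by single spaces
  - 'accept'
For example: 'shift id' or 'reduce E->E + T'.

Step 1: shift id. Stack=[id] ptr=1 lookahead=- remaining=[- num * id - id * num $]
Step 2: reduce F->id. Stack=[F] ptr=1 lookahead=- remaining=[- num * id - id * num $]
Step 3: reduce T->F. Stack=[T] ptr=1 lookahead=- remaining=[- num * id - id * num $]
Step 4: reduce E->T. Stack=[E] ptr=1 lookahead=- remaining=[- num * id - id * num $]
Step 5: shift -. Stack=[E -] ptr=2 lookahead=num remaining=[num * id - id * num $]
Step 6: shift num. Stack=[E - num] ptr=3 lookahead=* remaining=[* id - id * num $]
Step 7: reduce F->num. Stack=[E - F] ptr=3 lookahead=* remaining=[* id - id * num $]
Step 8: reduce T->F. Stack=[E - T] ptr=3 lookahead=* remaining=[* id - id * num $]
Step 9: shift *. Stack=[E - T *] ptr=4 lookahead=id remaining=[id - id * num $]

Answer: shift *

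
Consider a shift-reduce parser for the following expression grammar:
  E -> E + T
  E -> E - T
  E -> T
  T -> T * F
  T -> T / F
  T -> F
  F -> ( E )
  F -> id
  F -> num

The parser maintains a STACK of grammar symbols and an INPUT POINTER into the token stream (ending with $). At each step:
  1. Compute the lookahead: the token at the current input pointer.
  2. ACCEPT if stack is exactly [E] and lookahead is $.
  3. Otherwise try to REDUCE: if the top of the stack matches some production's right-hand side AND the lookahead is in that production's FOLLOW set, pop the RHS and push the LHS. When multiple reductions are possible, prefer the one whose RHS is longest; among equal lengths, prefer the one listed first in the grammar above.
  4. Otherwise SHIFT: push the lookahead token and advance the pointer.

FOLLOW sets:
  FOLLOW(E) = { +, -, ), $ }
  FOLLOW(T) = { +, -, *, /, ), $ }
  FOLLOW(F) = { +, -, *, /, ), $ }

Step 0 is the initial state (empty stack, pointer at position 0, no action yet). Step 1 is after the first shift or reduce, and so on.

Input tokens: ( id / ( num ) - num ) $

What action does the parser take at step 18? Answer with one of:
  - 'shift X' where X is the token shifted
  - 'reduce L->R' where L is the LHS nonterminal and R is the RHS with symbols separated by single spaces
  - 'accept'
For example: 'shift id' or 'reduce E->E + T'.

Step 1: shift (. Stack=[(] ptr=1 lookahead=id remaining=[id / ( num ) - num ) $]
Step 2: shift id. Stack=[( id] ptr=2 lookahead=/ remaining=[/ ( num ) - num ) $]
Step 3: reduce F->id. Stack=[( F] ptr=2 lookahead=/ remaining=[/ ( num ) - num ) $]
Step 4: reduce T->F. Stack=[( T] ptr=2 lookahead=/ remaining=[/ ( num ) - num ) $]
Step 5: shift /. Stack=[( T /] ptr=3 lookahead=( remaining=[( num ) - num ) $]
Step 6: shift (. Stack=[( T / (] ptr=4 lookahead=num remaining=[num ) - num ) $]
Step 7: shift num. Stack=[( T / ( num] ptr=5 lookahead=) remaining=[) - num ) $]
Step 8: reduce F->num. Stack=[( T / ( F] ptr=5 lookahead=) remaining=[) - num ) $]
Step 9: reduce T->F. Stack=[( T / ( T] ptr=5 lookahead=) remaining=[) - num ) $]
Step 10: reduce E->T. Stack=[( T / ( E] ptr=5 lookahead=) remaining=[) - num ) $]
Step 11: shift ). Stack=[( T / ( E )] ptr=6 lookahead=- remaining=[- num ) $]
Step 12: reduce F->( E ). Stack=[( T / F] ptr=6 lookahead=- remaining=[- num ) $]
Step 13: reduce T->T / F. Stack=[( T] ptr=6 lookahead=- remaining=[- num ) $]
Step 14: reduce E->T. Stack=[( E] ptr=6 lookahead=- remaining=[- num ) $]
Step 15: shift -. Stack=[( E -] ptr=7 lookahead=num remaining=[num ) $]
Step 16: shift num. Stack=[( E - num] ptr=8 lookahead=) remaining=[) $]
Step 17: reduce F->num. Stack=[( E - F] ptr=8 lookahead=) remaining=[) $]
Step 18: reduce T->F. Stack=[( E - T] ptr=8 lookahead=) remaining=[) $]

Answer: reduce T->F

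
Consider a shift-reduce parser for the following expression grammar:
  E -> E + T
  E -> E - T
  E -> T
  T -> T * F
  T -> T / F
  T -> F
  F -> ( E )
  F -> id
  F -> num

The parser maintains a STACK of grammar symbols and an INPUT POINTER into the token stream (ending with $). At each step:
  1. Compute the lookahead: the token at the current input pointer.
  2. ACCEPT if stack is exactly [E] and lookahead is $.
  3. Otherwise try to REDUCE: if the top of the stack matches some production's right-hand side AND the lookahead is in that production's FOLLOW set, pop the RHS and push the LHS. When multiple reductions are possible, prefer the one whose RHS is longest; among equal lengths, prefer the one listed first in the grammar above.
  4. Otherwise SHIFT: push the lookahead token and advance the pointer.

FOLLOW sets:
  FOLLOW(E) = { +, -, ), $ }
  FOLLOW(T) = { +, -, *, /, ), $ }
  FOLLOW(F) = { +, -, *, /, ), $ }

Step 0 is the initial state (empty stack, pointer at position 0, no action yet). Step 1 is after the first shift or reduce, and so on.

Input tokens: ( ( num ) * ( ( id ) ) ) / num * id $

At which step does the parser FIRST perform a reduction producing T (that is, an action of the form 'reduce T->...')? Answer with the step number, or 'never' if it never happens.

Answer: 5

Derivation:
Step 1: shift (. Stack=[(] ptr=1 lookahead=( remaining=[( num ) * ( ( id ) ) ) / num * id $]
Step 2: shift (. Stack=[( (] ptr=2 lookahead=num remaining=[num ) * ( ( id ) ) ) / num * id $]
Step 3: shift num. Stack=[( ( num] ptr=3 lookahead=) remaining=[) * ( ( id ) ) ) / num * id $]
Step 4: reduce F->num. Stack=[( ( F] ptr=3 lookahead=) remaining=[) * ( ( id ) ) ) / num * id $]
Step 5: reduce T->F. Stack=[( ( T] ptr=3 lookahead=) remaining=[) * ( ( id ) ) ) / num * id $]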